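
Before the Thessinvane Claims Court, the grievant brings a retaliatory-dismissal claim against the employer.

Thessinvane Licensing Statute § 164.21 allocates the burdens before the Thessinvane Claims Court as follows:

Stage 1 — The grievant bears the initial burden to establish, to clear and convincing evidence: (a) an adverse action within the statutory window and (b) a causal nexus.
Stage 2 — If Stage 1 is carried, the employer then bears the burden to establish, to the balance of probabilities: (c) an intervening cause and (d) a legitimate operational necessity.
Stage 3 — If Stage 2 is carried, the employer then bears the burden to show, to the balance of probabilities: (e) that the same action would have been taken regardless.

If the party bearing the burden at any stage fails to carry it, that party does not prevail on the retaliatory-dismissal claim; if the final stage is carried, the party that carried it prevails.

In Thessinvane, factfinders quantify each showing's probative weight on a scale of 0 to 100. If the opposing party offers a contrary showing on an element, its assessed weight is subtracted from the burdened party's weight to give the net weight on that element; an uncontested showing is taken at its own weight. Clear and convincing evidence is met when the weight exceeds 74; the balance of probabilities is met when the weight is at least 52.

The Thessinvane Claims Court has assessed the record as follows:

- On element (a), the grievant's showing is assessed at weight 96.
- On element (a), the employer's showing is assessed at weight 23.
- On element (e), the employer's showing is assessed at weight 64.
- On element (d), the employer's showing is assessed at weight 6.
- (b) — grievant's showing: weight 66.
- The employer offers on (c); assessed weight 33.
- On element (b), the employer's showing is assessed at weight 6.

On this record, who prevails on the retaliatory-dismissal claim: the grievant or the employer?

employer

Stage 1 (grievant, clear and convincing evidence, weight exceeds 74): (a) net 96−23=73 ≤ 74 — fails; (b) net 66−6=60 ≤ 74 — fails.
  Stage 1 not carried; the grievant fails its burden.
So the employer prevails.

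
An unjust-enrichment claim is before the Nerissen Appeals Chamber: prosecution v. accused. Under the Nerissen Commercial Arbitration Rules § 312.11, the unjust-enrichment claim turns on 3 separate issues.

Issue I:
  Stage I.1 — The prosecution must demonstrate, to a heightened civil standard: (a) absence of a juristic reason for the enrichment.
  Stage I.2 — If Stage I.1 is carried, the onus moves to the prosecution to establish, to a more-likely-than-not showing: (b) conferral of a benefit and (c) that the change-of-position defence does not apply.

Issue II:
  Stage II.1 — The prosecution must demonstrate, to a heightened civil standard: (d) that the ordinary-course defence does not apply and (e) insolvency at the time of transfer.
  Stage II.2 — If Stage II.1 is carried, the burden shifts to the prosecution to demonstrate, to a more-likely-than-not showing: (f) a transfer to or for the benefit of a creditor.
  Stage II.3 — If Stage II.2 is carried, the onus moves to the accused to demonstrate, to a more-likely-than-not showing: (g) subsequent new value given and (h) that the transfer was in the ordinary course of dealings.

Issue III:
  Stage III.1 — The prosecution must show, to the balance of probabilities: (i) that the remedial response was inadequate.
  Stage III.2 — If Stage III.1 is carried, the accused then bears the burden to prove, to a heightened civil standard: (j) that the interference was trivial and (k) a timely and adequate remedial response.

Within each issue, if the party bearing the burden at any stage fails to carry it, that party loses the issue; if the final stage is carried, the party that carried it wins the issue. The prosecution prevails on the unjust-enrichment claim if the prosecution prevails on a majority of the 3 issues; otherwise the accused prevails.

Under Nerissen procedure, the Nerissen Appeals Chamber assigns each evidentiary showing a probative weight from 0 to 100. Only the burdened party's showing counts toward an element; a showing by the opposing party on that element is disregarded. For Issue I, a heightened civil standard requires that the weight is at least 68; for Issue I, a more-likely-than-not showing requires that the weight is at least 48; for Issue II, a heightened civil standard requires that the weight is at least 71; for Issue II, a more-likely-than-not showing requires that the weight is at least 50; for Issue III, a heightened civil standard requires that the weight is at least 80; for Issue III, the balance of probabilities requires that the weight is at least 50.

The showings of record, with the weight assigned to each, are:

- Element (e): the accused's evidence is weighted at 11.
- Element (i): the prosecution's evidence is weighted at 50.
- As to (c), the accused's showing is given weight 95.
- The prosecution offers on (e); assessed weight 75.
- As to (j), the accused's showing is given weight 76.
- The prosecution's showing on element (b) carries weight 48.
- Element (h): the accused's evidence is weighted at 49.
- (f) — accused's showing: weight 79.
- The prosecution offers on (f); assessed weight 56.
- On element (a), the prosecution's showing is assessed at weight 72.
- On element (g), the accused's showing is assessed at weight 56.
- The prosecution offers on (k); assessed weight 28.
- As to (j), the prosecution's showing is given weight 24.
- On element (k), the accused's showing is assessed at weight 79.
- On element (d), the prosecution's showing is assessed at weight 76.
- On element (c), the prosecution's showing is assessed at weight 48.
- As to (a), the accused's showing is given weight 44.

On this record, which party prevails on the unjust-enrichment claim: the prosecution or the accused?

prosecution

— Issue I —
Stage I.1 — burden on prosecution; standard: a heightened civil standard (weight is at least 68).
    (a): 72 (accused's 44 disregarded) ≥ 68 [met]
  Stage I.1 carried; the burden remains with the prosecution.
Stage I.2 — burden on prosecution; standard: a more-likely-than-not showing (weight is at least 48).
    (b): 48 ≥ 48 [met]
    (c): 48 (accused's 95 disregarded) ≥ 48 [met]
  The prosecution carries the last stage.
Every stage carried; the prosecution prevails on this issue.
— Issue II —
Stage II.1 — burden on prosecution; standard: a heightened civil standard (weight is at least 71).
    (d): 76 ≥ 71 [met]
    (e): 75 (accused's 11 disregarded) ≥ 71 [met]
  Stage II.1 is satisfied; the prosecution continues to bear the burden.
Stage II.2 — burden on prosecution; standard: a more-likely-than-not showing (weight is at least 50).
    (f): 56 (accused's 79 disregarded) ≥ 50 [met]
  Stage II.2 is satisfied; the onus moves to the accused.
Stage II.3 — burden on accused; standard: a more-likely-than-not showing (weight is at least 50).
    (g): 56 ≥ 50 [met]
    (h): 49 < 50 [not met]
  Not every element is met, so the accused fails to carry Stage II.3.
The analysis ends at Stage II.3; the prosecution prevails on this issue.
— Issue III —
Stage III.1 — burden on prosecution; standard: the balance of probabilities (weight is at least 50).
    (i): 50 ≥ 50 [met]
  Stage III.1 is satisfied; the onus moves to the accused.
Stage III.2 — burden on accused; standard: a heightened civil standard (weight is at least 80).
    (j): 76 (prosecution's 24 disregarded) < 80 [not met]
    (k): 79 (prosecution's 28 disregarded) < 80 [not met]
  Stage III.2 not carried; the accused fails its burden.
So the prosecution prevails on this issue.
Per-issue: Issue I → prosecution; Issue II → prosecution; Issue III → prosecution. The prosecution must prevail on a majority of issues; overall, the prosecution prevails.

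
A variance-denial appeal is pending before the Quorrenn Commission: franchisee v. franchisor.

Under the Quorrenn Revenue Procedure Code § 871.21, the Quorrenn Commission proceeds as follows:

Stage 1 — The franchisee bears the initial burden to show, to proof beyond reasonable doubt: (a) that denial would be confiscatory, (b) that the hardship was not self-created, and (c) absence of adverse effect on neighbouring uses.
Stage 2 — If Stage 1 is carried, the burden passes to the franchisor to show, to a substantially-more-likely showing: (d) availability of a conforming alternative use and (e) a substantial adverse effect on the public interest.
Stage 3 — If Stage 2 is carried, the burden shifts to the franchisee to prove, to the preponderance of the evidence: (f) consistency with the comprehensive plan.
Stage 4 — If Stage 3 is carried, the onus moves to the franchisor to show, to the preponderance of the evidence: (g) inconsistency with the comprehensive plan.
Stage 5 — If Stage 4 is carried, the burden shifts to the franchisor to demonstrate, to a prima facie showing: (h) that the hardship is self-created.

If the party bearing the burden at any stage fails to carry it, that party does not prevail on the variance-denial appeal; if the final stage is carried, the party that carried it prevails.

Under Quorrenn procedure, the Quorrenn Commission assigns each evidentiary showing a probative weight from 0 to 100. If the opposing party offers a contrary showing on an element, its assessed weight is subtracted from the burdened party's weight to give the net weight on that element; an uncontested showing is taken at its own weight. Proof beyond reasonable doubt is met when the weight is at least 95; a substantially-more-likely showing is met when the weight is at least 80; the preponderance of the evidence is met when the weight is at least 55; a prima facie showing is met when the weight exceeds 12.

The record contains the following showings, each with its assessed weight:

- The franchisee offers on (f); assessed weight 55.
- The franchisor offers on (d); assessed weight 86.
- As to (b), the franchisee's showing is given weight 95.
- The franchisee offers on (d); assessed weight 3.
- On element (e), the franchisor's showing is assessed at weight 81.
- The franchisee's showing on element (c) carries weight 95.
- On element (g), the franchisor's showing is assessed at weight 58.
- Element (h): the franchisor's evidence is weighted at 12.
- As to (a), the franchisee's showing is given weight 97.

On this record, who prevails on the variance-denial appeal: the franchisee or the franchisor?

franchisee

At Stage 1 the franchisee must meet proof beyond reasonable doubt (weight is at least 95): on (a) the weight is 97, ≥ 95, so (a) meets the standard; on (b) the weight is 95, which does reach 95, so (b) meets the standard; on (c) the weight is 95, ≥ 95, so (c) meets the standard.
  All elements met. The burden passes to the franchisor.
At Stage 2 the franchisor must meet a substantially-more-likely showing (weight is at least 80): on (d) the weight is 86 less the opposing 3 gives net 83, ≥ 80, so (d) meets the standard; on (e) the weight is 81, which does reach 80, so (e) meets the standard.
  Stage 2 is satisfied; the onus moves to the franchisee.
At Stage 3 the franchisee must meet the preponderance of the evidence (weight is at least 55): on (f) the weight is 55, ≥ 55, so (f) meets the standard.
  The franchisee carries Stage 3; the franchisor now bears the burden.
At Stage 4 the franchisor must meet the preponderance of the evidence (weight is at least 55): on (g) the weight is 58, which does reach 55, so (g) meets the standard.
  Stage 4 is satisfied; the franchisor continues to bear the burden.
At Stage 5 the franchisor must meet a prima facie showing (weight exceeds 12): on (h) the weight is 12, ≤ 12, so (h) does not meet the standard.
  The franchisor does not carry Stage 5.
The franchisee prevails.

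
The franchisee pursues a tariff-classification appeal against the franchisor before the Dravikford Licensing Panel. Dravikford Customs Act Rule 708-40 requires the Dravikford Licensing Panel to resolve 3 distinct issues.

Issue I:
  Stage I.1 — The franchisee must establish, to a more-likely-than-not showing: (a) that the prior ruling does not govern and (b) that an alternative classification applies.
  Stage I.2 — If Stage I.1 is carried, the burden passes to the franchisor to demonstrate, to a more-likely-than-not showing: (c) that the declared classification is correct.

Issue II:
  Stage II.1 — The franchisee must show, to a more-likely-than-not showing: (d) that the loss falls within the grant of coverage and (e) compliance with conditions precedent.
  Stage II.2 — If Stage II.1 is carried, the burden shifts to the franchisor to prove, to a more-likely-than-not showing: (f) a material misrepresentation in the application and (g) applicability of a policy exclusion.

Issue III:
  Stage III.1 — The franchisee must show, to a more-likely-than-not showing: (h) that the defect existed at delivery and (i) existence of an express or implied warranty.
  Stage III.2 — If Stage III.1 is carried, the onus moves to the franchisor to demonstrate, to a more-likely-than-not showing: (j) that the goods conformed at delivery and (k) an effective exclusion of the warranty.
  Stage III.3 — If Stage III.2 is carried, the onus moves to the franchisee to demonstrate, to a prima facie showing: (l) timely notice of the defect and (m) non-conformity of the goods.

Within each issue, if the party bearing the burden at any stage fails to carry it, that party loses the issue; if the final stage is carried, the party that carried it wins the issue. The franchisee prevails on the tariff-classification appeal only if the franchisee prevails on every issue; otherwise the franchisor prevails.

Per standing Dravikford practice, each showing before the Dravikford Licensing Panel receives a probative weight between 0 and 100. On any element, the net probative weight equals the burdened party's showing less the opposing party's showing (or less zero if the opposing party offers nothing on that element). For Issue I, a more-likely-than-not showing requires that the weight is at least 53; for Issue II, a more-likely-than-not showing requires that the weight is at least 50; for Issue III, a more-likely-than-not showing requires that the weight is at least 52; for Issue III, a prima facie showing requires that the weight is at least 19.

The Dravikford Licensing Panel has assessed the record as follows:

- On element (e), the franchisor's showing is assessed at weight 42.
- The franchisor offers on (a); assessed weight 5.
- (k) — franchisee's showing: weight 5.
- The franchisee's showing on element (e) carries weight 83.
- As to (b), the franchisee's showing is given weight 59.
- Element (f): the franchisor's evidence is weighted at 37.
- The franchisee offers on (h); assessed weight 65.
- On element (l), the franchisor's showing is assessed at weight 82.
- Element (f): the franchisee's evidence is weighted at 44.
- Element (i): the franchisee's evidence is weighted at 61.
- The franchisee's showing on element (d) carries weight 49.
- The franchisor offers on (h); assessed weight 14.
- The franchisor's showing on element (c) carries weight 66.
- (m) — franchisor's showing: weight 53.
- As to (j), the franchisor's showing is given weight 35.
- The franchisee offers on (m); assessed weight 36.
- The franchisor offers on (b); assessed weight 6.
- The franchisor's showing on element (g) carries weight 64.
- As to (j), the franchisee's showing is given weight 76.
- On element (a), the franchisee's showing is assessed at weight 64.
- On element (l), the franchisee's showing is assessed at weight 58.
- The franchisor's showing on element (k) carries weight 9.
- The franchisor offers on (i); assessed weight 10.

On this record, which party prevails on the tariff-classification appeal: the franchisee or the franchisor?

— Issue I —
At Stage I.1 the franchisee must meet a more-likely-than-not showing (weight is at least 53): on (a) the weight is 64 less the opposing 5 gives net 59, which does reach 53, so (a) meets the standard; on (b) the weight is 59 less the opposing 6 gives net 53, ≥ 53, so (b) meets the standard.
  Stage I.1 is satisfied; the onus moves to the franchisor.
At Stage I.2 the franchisor must meet a more-likely-than-not showing (weight is at least 53): on (c) the weight is 66, which does reach 53, so (c) meets the standard.
  The franchisor carries the last stage.
Every stage carried; the franchisor prevails on this issue.
— Issue II —
At Stage II.1 the franchisee must meet a more-likely-than-not showing (weight is at least 50): on (d) the weight is 49, < 50, so (d) does not meet the standard; on (e) the weight is 83 less the opposing 42 gives net 41, < 50, so (e) does not meet the standard.
  Stage II.1 not carried; the franchisee fails its burden.
So the franchisor prevails on this issue.
— Issue III —
Stage III.1 — burden on franchisee; standard: a more-likely-than-not showing (weight is at least 52).
    (h): 65 − 14 = 51 < 52 [not met]
    (i): 61 − 10 = 51 < 52 [not met]
  Stage III.1 not carried; the franchisee fails its burden.
The franchisor prevails on this issue.
Per-issue: Issue I → franchisor; Issue II → franchisor; Issue III → franchisor. The franchisee must prevail on every issue; overall, the franchisor prevails.

franchisor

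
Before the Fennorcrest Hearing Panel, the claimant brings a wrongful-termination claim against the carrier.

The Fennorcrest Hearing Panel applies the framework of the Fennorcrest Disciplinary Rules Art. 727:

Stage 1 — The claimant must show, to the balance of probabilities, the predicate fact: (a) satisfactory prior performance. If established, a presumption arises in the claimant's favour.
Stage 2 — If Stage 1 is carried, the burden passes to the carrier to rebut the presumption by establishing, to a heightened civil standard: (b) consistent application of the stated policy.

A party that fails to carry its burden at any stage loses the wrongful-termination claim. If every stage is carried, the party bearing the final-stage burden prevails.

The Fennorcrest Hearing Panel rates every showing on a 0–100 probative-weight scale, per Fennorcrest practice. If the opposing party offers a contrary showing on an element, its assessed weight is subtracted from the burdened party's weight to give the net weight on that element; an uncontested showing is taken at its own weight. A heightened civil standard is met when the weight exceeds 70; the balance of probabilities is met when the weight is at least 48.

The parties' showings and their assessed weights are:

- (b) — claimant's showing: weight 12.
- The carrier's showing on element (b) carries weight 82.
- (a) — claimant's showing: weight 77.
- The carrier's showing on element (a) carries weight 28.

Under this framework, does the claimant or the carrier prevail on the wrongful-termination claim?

Stage 1 — burden on claimant; standard: the balance of probabilities (weight is at least 48).
    (a): 77 − 28 = 49 ≥ 48 [met]
  Stage 1 is satisfied; the onus moves to the carrier.
Stage 2 — burden on carrier; standard: a heightened civil standard (weight exceeds 70).
    (b): 82 − 12 = 70 ≤ 70 [not met]
  The carrier does not carry Stage 2.
The claimant prevails.

claimant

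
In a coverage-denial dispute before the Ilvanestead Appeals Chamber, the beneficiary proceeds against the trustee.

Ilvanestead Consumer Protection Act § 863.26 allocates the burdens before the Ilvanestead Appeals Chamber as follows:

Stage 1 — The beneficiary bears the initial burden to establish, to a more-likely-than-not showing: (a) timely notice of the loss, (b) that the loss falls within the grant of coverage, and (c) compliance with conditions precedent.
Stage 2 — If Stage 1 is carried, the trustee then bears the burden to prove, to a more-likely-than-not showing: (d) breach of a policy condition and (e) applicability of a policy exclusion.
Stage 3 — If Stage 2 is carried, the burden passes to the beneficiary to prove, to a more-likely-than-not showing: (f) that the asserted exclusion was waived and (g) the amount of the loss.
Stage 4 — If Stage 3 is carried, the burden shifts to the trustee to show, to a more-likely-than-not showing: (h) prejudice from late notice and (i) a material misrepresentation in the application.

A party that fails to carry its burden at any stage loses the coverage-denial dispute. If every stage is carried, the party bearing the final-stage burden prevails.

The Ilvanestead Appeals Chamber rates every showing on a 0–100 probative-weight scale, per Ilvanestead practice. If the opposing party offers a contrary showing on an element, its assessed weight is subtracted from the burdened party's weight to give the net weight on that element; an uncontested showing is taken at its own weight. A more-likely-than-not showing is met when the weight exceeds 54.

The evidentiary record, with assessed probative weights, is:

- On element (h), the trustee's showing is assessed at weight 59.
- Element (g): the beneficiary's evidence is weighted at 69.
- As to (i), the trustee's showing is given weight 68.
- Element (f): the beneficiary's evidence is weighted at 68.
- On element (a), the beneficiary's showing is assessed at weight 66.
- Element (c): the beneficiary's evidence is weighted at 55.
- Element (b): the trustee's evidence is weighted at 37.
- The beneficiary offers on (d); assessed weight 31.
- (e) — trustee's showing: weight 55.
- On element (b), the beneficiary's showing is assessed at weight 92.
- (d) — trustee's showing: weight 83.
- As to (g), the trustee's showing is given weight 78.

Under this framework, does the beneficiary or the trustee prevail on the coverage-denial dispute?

At Stage 1 the beneficiary must meet a more-likely-than-not showing (weight exceeds 54): on (a) the weight is 66, which does exceed 54, so (a) meets the standard; on (b) the weight is 92 less the opposing 37 gives net 55, > 54, so (b) meets the standard; on (c) the weight is 55, which does exceed 54, so (c) meets the standard.
  All elements met. The burden passes to the trustee.
At Stage 2 the trustee must meet a more-likely-than-not showing (weight exceeds 54): on (d) the weight is 83 less the opposing 31 gives net 52, ≤ 54, so (d) does not meet the standard; on (e) the weight is 55, which does exceed 54, so (e) meets the standard.
  Stage 2 not carried; the trustee fails its burden.
The beneficiary prevails.

beneficiary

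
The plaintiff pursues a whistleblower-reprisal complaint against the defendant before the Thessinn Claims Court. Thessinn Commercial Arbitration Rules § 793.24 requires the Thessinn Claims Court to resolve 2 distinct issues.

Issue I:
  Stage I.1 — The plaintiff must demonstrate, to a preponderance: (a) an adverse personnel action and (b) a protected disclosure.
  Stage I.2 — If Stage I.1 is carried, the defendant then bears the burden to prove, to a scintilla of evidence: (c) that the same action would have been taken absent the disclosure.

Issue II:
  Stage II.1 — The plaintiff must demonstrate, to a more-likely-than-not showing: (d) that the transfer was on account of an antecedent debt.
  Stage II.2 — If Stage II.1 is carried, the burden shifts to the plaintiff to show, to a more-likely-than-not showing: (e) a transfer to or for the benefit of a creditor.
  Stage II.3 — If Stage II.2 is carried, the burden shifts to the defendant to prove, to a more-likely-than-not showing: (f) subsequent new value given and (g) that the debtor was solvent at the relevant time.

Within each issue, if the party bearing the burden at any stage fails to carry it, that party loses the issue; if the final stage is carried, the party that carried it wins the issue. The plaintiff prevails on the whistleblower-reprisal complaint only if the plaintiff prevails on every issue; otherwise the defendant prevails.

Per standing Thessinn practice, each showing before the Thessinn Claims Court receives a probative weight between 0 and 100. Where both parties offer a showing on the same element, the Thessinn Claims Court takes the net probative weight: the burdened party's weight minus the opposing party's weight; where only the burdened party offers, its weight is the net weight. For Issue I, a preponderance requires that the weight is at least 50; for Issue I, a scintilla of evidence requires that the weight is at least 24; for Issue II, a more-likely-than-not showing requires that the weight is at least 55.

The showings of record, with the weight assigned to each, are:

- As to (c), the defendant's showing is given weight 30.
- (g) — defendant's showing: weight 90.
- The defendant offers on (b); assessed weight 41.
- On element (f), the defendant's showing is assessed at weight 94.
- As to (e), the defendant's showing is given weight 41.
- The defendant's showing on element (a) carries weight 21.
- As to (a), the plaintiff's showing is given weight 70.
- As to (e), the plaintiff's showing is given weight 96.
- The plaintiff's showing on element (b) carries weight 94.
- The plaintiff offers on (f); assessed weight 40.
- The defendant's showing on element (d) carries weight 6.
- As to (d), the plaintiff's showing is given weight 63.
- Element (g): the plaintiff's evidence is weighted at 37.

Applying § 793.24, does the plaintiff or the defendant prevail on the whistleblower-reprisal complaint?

defendant

— Issue I —
At Stage I.1 the plaintiff must meet a preponderance (weight is at least 50): on (a) the weight is 70 less the opposing 21 gives net 49, which does not reach 50, so (a) does not meet the standard; on (b) the weight is 94 less the opposing 41 gives net 53, ≥ 50, so (b) meets the standard.
  Not every element is met, so the plaintiff fails to carry Stage I.1.
So the defendant prevails on this issue.
— Issue II —
Stage II.1 (plaintiff, a more-likely-than-not showing, weight is at least 55): (d) net 63−6=57 ≥ 55 — meets.
  Stage II.1 is satisfied; the plaintiff continues to bear the burden.
Stage II.2 (plaintiff, a more-likely-than-not showing, weight is at least 55): (e) net 96−41=55 ≥ 55 — meets.
  The plaintiff carries Stage II.2; the defendant now bears the burden.
Stage II.3 (defendant, a more-likely-than-not showing, weight is at least 55): (f) net 94−40=54 < 55 — fails; (g) net 90−37=53 < 55 — fails.
  Not every element is met, so the defendant fails to carry Stage II.3.
So the plaintiff prevails on this issue.
Per-issue: Issue I → defendant; Issue II → plaintiff. The plaintiff must prevail on every issue; overall, the defendant prevails.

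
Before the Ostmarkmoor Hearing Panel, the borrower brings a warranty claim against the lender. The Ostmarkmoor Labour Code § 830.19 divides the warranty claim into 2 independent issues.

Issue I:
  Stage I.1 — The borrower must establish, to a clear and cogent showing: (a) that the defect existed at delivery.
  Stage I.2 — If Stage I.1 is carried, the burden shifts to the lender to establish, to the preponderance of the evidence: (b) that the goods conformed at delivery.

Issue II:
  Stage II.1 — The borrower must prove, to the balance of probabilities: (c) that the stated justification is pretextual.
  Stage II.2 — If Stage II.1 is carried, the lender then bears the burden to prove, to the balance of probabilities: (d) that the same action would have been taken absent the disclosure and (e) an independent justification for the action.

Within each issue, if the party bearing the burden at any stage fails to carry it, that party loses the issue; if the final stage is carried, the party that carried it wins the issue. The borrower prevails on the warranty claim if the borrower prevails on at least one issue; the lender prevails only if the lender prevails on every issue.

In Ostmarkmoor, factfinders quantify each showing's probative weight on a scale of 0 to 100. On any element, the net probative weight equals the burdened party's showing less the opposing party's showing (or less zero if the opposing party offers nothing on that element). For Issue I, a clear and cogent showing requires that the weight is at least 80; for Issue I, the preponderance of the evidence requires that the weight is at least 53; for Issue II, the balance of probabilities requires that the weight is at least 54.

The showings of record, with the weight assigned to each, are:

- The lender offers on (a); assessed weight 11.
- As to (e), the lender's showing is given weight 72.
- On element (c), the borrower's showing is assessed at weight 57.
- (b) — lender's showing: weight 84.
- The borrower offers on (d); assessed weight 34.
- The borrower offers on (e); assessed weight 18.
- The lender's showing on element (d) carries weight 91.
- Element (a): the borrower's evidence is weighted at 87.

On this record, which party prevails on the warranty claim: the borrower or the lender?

lender

— Issue I —
At Stage I.1 the borrower must meet a clear and cogent showing (weight is at least 80): on (a) the weight is 87 less the opposing 11 gives net 76, which does not reach 80, so (a) does not meet the standard.
  Stage I.1 not carried; the borrower fails its burden.
So the lender prevails on this issue.
— Issue II —
At Stage II.1 the borrower must meet the balance of probabilities (weight is at least 54): on (c) the weight is 57, which does reach 54, so (c) meets the standard.
  The borrower carries Stage II.1; the lender now bears the burden.
At Stage II.2 the lender must meet the balance of probabilities (weight is at least 54): on (d) the weight is 91 less the opposing 34 gives net 57, which does reach 54, so (d) meets the standard; on (e) the weight is 72 less the opposing 18 gives net 54, which does reach 54, so (e) meets the standard.
  All elements met at the final stage.
All stages carried — the lender prevails on this issue.
Per-issue: Issue I → lender; Issue II → lender. The borrower must prevail on at least one issue; overall, the lender prevails.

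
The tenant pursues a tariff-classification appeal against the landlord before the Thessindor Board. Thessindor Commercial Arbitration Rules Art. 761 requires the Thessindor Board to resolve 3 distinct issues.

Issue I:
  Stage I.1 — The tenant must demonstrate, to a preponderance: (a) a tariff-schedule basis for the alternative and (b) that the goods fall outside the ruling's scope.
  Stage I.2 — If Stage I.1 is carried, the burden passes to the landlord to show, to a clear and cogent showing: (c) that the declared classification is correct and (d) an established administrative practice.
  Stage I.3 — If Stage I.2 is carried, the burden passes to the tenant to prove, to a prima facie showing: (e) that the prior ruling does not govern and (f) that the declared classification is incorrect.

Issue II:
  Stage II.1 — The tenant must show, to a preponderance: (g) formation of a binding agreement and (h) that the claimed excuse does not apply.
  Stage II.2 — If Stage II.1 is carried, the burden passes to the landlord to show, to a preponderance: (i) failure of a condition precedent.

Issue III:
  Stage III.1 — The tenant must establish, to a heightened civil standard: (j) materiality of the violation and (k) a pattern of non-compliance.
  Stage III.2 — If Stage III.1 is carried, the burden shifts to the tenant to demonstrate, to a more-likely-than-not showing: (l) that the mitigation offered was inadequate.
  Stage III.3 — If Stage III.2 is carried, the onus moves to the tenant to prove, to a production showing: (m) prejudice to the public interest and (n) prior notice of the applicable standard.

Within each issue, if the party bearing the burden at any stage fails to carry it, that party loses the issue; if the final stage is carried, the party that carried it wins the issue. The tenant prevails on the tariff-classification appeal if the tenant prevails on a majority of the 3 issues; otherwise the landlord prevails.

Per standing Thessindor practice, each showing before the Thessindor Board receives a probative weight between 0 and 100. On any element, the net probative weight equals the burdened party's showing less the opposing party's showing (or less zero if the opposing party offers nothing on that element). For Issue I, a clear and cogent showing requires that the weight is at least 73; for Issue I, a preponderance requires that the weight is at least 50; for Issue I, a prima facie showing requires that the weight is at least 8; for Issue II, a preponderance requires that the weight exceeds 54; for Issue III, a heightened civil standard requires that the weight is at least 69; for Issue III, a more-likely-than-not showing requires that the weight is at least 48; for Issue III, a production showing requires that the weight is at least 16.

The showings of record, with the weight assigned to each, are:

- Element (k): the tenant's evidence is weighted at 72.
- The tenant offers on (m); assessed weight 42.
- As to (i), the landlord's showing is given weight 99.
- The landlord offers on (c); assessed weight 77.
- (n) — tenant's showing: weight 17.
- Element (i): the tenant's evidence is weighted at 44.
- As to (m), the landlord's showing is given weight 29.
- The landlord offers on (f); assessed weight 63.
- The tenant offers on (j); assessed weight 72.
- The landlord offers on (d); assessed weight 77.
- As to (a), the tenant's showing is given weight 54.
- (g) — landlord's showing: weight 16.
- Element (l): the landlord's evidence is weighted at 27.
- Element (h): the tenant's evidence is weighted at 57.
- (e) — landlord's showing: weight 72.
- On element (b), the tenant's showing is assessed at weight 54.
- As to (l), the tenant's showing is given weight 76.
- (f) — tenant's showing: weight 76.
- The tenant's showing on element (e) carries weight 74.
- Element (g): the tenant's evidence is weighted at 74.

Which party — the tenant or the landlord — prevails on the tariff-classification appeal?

landlord

— Issue I —
Stage I.1 — burden on tenant; standard: a preponderance (weight is at least 50).
    (a): 54 ≥ 50 [met]
    (b): 54 ≥ 50 [met]
  Stage I.1 carried; the burden shifts to the landlord.
Stage I.2 — burden on landlord; standard: a clear and cogent showing (weight is at least 73).
    (c): 77 ≥ 73 [met]
    (d): 77 ≥ 73 [met]
  Stage I.2 carried; the burden shifts to the tenant.
Stage I.3 — burden on tenant; standard: a prima facie showing (weight is at least 8).
    (e): 74 − 72 = 2 < 8 [not met]
    (f): 76 − 63 = 13 ≥ 8 [met]
  Stage I.3 not carried; the tenant fails its burden.
The analysis ends at Stage I.3; the landlord prevails on this issue.
— Issue II —
Stage II.1 (tenant, a preponderance, weight exceeds 54): (g) net 74−16=58 > 54 — meets; (h) 57 > 54 — meets.
  Stage II.1 carried; the burden shifts to the landlord.
Stage II.2 (landlord, a preponderance, weight exceeds 54): (i) net 99−44=55 > 54 — meets.
  Stage II.2 carried; the final stage is satisfied.
All stages carried — the landlord prevails on this issue.
— Issue III —
Stage III.1 — burden on tenant; standard: a heightened civil standard (weight is at least 69).
    (j): 72 ≥ 69 [met]
    (k): 72 ≥ 69 [met]
  Stage III.1 is satisfied; the tenant continues to bear the burden.
Stage III.2 — burden on tenant; standard: a more-likely-than-not showing (weight is at least 48).
    (l): 76 − 27 = 49 ≥ 48 [met]
  Stage III.2 is satisfied; the tenant continues to bear the burden.
Stage III.3 — burden on tenant; standard: a production showing (weight is at least 16).
    (m): 42 − 29 = 13 < 16 [not met]
    (n): 17 ≥ 16 [met]
  Not every element is met, so the tenant fails to carry Stage III.3.
So the landlord prevails on this issue.
Per-issue: Issue I → landlord; Issue II → landlord; Issue III → landlord. The tenant must prevail on a majority of issues; overall, the landlord prevails.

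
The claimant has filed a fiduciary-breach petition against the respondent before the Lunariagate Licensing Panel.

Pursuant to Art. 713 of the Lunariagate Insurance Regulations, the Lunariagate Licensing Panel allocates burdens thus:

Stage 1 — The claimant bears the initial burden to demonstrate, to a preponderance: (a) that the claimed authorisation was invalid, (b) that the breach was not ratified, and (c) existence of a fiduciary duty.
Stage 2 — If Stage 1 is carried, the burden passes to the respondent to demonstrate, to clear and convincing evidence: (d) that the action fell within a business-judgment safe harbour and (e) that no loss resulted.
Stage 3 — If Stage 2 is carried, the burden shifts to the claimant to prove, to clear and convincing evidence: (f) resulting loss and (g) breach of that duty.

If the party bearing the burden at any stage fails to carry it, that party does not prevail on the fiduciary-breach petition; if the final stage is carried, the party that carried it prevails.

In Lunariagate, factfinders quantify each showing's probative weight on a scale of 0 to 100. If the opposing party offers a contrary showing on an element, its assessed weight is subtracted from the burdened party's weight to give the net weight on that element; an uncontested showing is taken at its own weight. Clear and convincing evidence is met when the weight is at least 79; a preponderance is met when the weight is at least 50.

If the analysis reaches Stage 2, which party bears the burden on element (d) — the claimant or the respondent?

respondent

Stage 2's rule assigns the burden to the respondent (to clear and convincing evidence).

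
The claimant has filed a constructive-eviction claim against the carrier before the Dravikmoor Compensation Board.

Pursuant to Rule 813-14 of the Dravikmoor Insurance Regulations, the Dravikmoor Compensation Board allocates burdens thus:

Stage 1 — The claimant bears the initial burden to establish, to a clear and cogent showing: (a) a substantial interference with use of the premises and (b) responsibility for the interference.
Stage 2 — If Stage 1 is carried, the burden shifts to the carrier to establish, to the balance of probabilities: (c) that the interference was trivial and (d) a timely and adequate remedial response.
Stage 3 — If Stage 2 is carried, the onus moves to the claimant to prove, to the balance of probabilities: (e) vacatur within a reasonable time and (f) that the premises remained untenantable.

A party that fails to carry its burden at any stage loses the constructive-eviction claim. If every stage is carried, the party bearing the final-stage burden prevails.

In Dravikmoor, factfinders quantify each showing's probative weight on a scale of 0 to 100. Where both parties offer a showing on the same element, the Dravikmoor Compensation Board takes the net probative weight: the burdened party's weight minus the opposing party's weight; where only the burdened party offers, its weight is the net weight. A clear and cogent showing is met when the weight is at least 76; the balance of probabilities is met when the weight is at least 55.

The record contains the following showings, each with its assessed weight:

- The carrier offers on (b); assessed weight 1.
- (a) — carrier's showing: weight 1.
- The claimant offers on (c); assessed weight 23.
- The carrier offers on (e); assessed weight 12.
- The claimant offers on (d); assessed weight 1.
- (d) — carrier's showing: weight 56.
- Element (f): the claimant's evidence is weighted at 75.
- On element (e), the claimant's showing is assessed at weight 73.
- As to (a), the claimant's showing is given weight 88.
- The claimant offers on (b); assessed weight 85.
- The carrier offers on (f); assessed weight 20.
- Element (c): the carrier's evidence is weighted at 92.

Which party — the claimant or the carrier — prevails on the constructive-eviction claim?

claimant

Stage 1 (claimant, a clear and cogent showing, weight is at least 76): (a) net 88−1=87 ≥ 76 — meets; (b) net 85−1=84 ≥ 76 — meets.
  Stage 1 carried; the burden shifts to the carrier.
Stage 2 (carrier, the balance of probabilities, weight is at least 55): (c) net 92−23=69 ≥ 55 — meets; (d) net 56−1=55 ≥ 55 — meets.
  Stage 2 carried; the burden shifts to the claimant.
Stage 3 (claimant, the balance of probabilities, weight is at least 55): (e) net 73−12=61 ≥ 55 — meets; (f) net 75−20=55 ≥ 55 — meets.
  All elements met at the final stage.
All stages carried — the claimant prevails.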